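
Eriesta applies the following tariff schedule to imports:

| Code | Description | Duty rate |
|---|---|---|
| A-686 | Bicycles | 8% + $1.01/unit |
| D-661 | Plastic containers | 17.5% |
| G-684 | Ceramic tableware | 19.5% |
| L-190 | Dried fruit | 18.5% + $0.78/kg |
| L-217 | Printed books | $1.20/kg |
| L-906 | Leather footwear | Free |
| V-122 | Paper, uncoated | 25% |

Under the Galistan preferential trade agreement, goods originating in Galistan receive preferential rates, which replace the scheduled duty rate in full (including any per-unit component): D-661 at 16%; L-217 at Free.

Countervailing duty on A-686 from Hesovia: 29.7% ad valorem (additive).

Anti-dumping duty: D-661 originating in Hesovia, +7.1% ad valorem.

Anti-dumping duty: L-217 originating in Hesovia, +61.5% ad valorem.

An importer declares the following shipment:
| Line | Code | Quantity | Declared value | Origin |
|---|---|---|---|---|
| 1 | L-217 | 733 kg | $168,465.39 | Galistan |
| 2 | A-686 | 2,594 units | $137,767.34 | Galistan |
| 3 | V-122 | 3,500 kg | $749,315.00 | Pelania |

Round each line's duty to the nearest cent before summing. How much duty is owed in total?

$200,970.08

Line 1 (L-217, Galistan, 733 kg, $168,465.39):
Base rate for L-217 is $1.20/kg.
Origin Galistan qualifies under the Eriesta–Galistan agreement and L-217 is covered: preferential rate Free applies instead.
The additional-duty order on L-217 targets Hesovia, not Galistan; it does not apply.
Duty = $168,465.39 × 0% = $0.00.
Line 2 (A-686, Galistan, 2,594 units, $137,767.34):
Base rate for A-686 is 8% + $1.01/unit.
Origin Galistan is the FTA partner but A-686 is not on the preference list; base rate stands.
The additional-duty order on A-686 targets Hesovia, not Galistan; it does not apply.
Duty = $137,767.34 × 8% + 2,594 × $1.01 = $13,641.33.
Line 3 (V-122, Pelania, 3,500 kg, $749,315.00):
Base rate for V-122 is 25%.
Duty = $749,315.00 × 25% = $187,328.75.
Total = $0.00 + $13,641.33 + $187,328.75 = $200,970.08.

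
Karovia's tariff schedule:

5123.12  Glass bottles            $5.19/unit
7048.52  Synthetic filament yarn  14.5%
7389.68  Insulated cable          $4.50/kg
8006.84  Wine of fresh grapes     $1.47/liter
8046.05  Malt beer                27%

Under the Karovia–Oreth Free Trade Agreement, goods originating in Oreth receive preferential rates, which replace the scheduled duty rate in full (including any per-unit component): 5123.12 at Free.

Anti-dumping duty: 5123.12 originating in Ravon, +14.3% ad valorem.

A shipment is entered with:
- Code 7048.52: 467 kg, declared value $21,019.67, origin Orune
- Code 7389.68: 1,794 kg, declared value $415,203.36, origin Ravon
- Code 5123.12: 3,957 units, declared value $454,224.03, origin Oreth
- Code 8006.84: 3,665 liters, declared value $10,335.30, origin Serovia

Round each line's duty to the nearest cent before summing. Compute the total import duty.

$16,508.40

Line 1 (7048.52, Orune, 467 kg, $21,019.67):
Base rate for 7048.52 is 14.5%.
Duty = $21,019.67 × 14.5% = $3,047.85.
Line 2 (7389.68, Ravon, 1,794 kg, $415,203.36):
Base rate for 7389.68 is $4.50/kg.
Duty = 1,794 × $4.50 = $8,073.00.
Line 3 (5123.12, Oreth, 3,957 units, $454,224.03):
Base rate for 5123.12 is $5.19/unit.
Origin Oreth qualifies under the Karovia–Oreth agreement and 5123.12 is covered: preferential rate Free applies instead.
The additional-duty order on 5123.12 targets Ravon, not Oreth; it does not apply.
Duty = $454,224.03 × 0% = $0.00.
Line 4 (8006.84, Serovia, 3,665 liters, $10,335.30):
Base rate for 8006.84 is $1.47/liter.
Duty = 3,665 × $1.47 = $5,387.55.
Total = $3,047.85 + $8,073.00 + $0.00 + $5,387.55 = $16,508.40.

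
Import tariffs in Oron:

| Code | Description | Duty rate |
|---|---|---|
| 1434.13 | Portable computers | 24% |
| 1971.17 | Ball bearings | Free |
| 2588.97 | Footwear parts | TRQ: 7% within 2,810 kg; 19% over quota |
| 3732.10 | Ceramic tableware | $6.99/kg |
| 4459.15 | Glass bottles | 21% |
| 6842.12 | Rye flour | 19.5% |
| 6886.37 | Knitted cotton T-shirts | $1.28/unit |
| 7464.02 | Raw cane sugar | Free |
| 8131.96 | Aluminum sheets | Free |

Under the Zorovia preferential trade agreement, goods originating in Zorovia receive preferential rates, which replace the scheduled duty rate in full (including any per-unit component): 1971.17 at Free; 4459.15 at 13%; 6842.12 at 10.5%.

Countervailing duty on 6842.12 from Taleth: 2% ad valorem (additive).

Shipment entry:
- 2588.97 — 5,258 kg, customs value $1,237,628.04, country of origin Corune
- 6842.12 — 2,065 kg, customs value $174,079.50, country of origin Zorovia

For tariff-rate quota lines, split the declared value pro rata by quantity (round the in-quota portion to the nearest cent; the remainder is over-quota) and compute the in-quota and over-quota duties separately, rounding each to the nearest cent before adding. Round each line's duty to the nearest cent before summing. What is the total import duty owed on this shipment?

$174,057.55

Line 1 (2588.97, Corune, 5,258 kg, $1,237,628.04):
Code 2588.97 is under a tariff-rate quota (threshold 2,810 kg). In-quota: 2,810 kg at 7%; over-quota: 2,448 kg at 19%.
Pro-rata value split: in-quota = $1,237,628.04 × 2,810/5,258 = $661,417.80; over-quota = $1,237,628.04 − $661,417.80 = $576,210.24.
In-quota duty = $661,417.80 × 7% = $46,299.25. Over-quota duty = $576,210.24 × 19% = $109,479.95.
Line duty = $46,299.25 + $109,479.95 = $155,779.20.
Line 2 (6842.12, Zorovia, 2,065 kg, $174,079.50):
Base rate for 6842.12 is 19.5%.
Origin Zorovia qualifies under the Oron–Zorovia agreement and 6842.12 is covered: preferential rate 10.5% applies instead.
The additional-duty order on 6842.12 targets Taleth, not Zorovia; it does not apply.
Duty = $174,079.50 × 10.5% = $18,278.35.
Total = $155,779.20 + $18,278.35 = $174,057.55.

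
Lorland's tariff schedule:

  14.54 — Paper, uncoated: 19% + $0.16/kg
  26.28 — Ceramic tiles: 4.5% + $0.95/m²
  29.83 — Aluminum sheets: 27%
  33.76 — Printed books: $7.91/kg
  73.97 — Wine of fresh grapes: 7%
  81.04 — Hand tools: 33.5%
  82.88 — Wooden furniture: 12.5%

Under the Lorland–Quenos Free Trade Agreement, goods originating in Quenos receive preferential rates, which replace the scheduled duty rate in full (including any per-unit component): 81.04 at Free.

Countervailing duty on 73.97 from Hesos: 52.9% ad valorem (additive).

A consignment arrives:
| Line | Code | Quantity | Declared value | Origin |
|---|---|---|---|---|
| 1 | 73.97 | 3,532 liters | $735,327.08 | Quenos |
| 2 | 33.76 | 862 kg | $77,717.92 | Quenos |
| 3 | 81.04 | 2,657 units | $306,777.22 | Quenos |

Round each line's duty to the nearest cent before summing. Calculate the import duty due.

$58,291.32

Line 1 (73.97, Quenos, 3,532 liters, $735,327.08):
Base rate for 73.97 is 7%.
Origin Quenos is the FTA partner but 73.97 is not on the preference list; base rate stands.
The additional-duty order on 73.97 targets Hesos, not Quenos; it does not apply.
Duty = $735,327.08 × 7% = $51,472.90.
Line 2 (33.76, Quenos, 862 kg, $77,717.92):
Base rate for 33.76 is $7.91/kg.
Origin Quenos is the FTA partner but 33.76 is not on the preference list; base rate stands.
Duty = 862 × $7.91 = $6,818.42.
Line 3 (81.04, Quenos, 2,657 units, $306,777.22):
Base rate for 81.04 is 33.5%.
Origin Quenos qualifies under the Lorland–Quenos agreement and 81.04 is covered: preferential rate Free applies instead.
Duty = $306,777.22 × 0% = $0.00.
Total = $51,472.90 + $6,818.42 + $0.00 = $58,291.32.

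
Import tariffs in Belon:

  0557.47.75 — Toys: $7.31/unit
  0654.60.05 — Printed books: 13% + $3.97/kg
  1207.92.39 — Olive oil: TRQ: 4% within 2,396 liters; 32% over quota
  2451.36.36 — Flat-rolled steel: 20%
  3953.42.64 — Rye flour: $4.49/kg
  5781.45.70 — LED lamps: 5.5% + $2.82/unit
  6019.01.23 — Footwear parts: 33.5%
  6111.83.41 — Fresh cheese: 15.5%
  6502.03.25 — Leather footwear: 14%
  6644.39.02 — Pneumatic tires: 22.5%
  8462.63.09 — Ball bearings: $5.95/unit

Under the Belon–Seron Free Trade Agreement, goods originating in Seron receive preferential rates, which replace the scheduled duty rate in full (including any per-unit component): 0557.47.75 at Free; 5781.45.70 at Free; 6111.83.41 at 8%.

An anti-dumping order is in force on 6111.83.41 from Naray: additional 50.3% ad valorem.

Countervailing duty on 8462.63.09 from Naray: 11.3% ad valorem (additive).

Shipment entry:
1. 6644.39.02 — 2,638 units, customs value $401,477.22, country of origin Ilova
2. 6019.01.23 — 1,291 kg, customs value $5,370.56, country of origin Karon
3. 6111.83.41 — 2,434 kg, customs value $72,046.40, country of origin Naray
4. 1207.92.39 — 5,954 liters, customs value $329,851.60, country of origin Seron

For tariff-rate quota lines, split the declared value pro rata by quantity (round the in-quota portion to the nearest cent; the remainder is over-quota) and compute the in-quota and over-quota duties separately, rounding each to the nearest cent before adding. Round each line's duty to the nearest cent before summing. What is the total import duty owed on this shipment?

Line 1 (6644.39.02, Ilova, 2,638 units, $401,477.22):
Base rate for 6644.39.02 is 22.5%.
Duty = $401,477.22 × 22.5% = $90,332.37.
Line 2 (6019.01.23, Karon, 1,291 kg, $5,370.56):
Base rate for 6019.01.23 is 33.5%.
Duty = $5,370.56 × 33.5% = $1,799.14.
Line 3 (6111.83.41, Naray, 2,434 kg, $72,046.40):
Base rate for 6111.83.41 is 15.5%.
6111.83.41 has an FTA preferential rate, but origin Naray is not Seron; base rate stands.
Additional duty on 6111.83.41 from Naray: +50.3%. Applied ad valorem rate: 15.5% + 50.3% = 65.8%.
Duty = $72,046.40 × 65.8% = $47,406.53.
Line 4 (1207.92.39, Seron, 5,954 liters, $329,851.60):
Code 1207.92.39 is under a tariff-rate quota (threshold 2,396 liters). In-quota: 2,396 liters at 4%; over-quota: 3,558 liters at 32%.
Pro-rata value split: in-quota = $329,851.60 × 2,396/5,954 = $132,738.40; over-quota = $329,851.60 − $132,738.40 = $197,113.20.
In-quota duty = $132,738.40 × 4% = $5,309.54. Over-quota duty = $197,113.20 × 32% = $63,076.22.
Line duty = $5,309.54 + $63,076.22 = $68,385.76.
Total = $90,332.37 + $1,799.14 + $47,406.53 + $68,385.76 = $207,923.80.

$207,923.80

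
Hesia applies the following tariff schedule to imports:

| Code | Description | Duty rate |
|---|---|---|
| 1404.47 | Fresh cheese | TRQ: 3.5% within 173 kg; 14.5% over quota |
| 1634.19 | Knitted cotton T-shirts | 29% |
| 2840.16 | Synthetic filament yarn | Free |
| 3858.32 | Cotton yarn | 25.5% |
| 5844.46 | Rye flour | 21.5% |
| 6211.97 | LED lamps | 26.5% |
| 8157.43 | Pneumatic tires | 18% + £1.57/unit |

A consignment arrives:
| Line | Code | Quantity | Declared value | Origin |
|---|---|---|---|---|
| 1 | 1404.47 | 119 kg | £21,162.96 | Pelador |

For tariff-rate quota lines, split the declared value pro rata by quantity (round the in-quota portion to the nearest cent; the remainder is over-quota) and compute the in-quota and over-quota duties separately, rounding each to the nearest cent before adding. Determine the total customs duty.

Line 1 (1404.47, Pelador, 119 kg, £21,162.96):
Code 1404.47 is under a tariff-rate quota (threshold 173 kg). Quantity 119 kg is within the quota, so the in-quota rate 3.5% applies to the full value.
Duty = £21,162.96 × 3.5% = £740.70.

£740.70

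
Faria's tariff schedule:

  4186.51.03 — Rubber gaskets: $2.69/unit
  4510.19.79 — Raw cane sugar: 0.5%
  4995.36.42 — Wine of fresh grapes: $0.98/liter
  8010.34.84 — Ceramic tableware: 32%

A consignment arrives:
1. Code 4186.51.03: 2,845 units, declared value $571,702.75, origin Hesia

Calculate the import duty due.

$7,653.05

Line 1 (4186.51.03, Hesia, 2,845 units, $571,702.75):
Base rate for 4186.51.03 is $2.69/unit.
Duty = 2,845 × $2.69 = $7,653.05.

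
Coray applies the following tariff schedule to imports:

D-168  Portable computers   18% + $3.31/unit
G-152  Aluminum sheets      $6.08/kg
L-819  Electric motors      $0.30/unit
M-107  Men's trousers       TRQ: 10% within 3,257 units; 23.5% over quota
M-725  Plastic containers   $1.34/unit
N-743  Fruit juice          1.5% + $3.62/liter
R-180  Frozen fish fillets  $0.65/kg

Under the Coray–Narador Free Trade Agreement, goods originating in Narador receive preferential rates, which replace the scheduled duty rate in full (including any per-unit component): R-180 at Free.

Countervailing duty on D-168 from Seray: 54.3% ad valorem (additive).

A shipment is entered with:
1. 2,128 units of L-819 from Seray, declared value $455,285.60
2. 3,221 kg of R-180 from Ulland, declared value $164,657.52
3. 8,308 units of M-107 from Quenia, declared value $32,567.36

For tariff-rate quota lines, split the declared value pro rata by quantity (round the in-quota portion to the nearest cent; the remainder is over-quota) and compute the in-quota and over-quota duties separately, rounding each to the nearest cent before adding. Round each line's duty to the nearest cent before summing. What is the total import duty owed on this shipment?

$8,661.77

Line 1 (L-819, Seray, 2,128 units, $455,285.60):
Base rate for L-819 is $0.30/unit.
Duty = 2,128 × $0.30 = $638.40.
Line 2 (R-180, Ulland, 3,221 kg, $164,657.52):
Base rate for R-180 is $0.65/kg.
R-180 has an FTA preferential rate, but origin Ulland is not Narador; base rate stands.
Duty = 3,221 × $0.65 = $2,093.65.
Line 3 (M-107, Quenia, 8,308 units, $32,567.36):
Code M-107 is under a tariff-rate quota (threshold 3,257 units). In-quota: 3,257 units at 10%; over-quota: 5,051 units at 23.5%.
Pro-rata value split: in-quota = $32,567.36 × 3,257/8,308 = $12,767.44; over-quota = $32,567.36 − $12,767.44 = $19,799.92.
In-quota duty = $12,767.44 × 10% = $1,276.74. Over-quota duty = $19,799.92 × 23.5% = $4,652.98.
Line duty = $1,276.74 + $4,652.98 = $5,929.72.
Total = $638.40 + $2,093.65 + $5,929.72 = $8,661.77.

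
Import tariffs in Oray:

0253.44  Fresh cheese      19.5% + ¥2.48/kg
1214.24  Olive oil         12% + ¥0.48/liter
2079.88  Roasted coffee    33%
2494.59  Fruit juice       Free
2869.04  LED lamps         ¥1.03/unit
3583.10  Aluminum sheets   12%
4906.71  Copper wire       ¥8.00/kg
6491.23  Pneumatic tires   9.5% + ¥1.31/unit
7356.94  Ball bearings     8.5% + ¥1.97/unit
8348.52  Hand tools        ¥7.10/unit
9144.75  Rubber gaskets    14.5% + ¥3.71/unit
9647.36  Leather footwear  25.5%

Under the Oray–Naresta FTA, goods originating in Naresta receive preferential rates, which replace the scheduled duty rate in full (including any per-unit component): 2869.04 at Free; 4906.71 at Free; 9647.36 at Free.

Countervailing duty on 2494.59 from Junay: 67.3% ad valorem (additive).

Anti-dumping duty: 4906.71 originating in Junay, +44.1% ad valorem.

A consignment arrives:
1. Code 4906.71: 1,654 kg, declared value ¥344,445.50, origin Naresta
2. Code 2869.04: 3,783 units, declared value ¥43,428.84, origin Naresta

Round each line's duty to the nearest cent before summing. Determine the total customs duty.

Line 1 (4906.71, Naresta, 1,654 kg, ¥344,445.50):
Base rate for 4906.71 is ¥8.00/kg.
Origin Naresta qualifies under the Oray–Naresta agreement and 4906.71 is covered: preferential rate Free applies instead.
The additional-duty order on 4906.71 targets Junay, not Naresta; it does not apply.
Duty = ¥344,445.50 × 0% = ¥0.00.
Line 2 (2869.04, Naresta, 3,783 units, ¥43,428.84):
Base rate for 2869.04 is ¥1.03/unit.
Origin Naresta qualifies under the Oray–Naresta agreement and 2869.04 is covered: preferential rate Free applies instead.
Duty = ¥43,428.84 × 0% = ¥0.00.
Total = ¥0.00 + ¥0.00 = ¥0.00.

¥0.00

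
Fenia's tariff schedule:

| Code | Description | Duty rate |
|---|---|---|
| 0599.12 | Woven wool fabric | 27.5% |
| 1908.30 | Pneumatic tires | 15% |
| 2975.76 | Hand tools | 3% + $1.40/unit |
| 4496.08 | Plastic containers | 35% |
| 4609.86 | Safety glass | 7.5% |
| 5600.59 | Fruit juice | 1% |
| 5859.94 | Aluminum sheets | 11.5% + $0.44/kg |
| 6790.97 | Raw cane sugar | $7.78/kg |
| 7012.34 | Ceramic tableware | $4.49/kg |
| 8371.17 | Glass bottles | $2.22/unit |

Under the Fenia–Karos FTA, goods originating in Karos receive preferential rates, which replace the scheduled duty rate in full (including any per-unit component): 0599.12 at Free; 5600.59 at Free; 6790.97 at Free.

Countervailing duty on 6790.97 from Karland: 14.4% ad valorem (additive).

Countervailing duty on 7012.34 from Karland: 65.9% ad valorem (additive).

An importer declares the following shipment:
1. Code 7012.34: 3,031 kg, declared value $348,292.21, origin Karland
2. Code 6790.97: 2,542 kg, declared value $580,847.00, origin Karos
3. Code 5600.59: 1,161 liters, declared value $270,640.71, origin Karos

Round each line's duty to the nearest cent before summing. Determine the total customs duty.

Line 1 (7012.34, Karland, 3,031 kg, $348,292.21):
Base rate for 7012.34 is $4.49/kg.
Additional duty on 7012.34 from Karland: +65.9% ad valorem. Applied ad valorem rate = 65.9%.
Duty = $348,292.21 × 65.9% + 3,031 × $4.49 = $243,133.76.
Line 2 (6790.97, Karos, 2,542 kg, $580,847.00):
Base rate for 6790.97 is $7.78/kg.
Origin Karos qualifies under the Fenia–Karos agreement and 6790.97 is covered: preferential rate Free applies instead.
The additional-duty order on 6790.97 targets Karland, not Karos; it does not apply.
Duty = $580,847.00 × 0% = $0.00.
Line 3 (5600.59, Karos, 1,161 liters, $270,640.71):
Base rate for 5600.59 is 1%.
Origin Karos qualifies under the Fenia–Karos agreement and 5600.59 is covered: preferential rate Free applies instead.
Duty = $270,640.71 × 0% = $0.00.
Total = $243,133.76 + $0.00 + $0.00 = $243,133.76.

$243,133.76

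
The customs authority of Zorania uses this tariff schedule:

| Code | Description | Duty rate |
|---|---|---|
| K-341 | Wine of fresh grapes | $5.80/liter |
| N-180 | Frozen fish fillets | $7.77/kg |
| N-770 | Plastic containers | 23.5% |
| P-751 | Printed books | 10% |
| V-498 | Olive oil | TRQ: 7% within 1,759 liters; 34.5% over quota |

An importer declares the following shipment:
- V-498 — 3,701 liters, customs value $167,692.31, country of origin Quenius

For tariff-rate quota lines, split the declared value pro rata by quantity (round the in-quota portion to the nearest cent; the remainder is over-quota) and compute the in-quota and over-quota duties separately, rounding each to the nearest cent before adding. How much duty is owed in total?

Line 1 (V-498, Quenius, 3,701 liters, $167,692.31):
Code V-498 is under a tariff-rate quota (threshold 1,759 liters). In-quota: 1,759 liters at 7%; over-quota: 1,942 liters at 34.5%.
Pro-rata value split: in-quota = $167,692.31 × 1,759/3,701 = $79,700.29; over-quota = $167,692.31 − $79,700.29 = $87,992.02.
In-quota duty = $79,700.29 × 7% = $5,579.02. Over-quota duty = $87,992.02 × 34.5% = $30,357.25.
Line duty = $5,579.02 + $30,357.25 = $35,936.27.

$35,936.27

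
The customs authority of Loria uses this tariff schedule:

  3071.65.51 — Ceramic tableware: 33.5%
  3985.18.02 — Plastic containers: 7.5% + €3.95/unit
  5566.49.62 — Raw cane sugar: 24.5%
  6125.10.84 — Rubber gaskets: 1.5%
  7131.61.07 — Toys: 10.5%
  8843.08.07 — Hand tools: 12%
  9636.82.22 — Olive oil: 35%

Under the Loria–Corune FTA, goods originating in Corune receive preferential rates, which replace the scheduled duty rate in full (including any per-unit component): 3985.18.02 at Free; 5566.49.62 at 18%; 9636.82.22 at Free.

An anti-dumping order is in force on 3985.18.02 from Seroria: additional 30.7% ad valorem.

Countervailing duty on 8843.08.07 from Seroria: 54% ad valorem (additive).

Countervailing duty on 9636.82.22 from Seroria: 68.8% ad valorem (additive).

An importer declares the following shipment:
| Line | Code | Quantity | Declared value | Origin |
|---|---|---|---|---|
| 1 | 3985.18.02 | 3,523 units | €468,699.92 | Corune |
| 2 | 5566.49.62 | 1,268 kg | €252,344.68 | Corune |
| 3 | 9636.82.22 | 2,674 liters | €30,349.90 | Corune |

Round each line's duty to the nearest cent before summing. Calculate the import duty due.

Line 1 (3985.18.02, Corune, 3,523 units, €468,699.92):
Base rate for 3985.18.02 is 7.5% + €3.95/unit.
Origin Corune qualifies under the Loria–Corune agreement and 3985.18.02 is covered: preferential rate Free applies instead.
The additional-duty order on 3985.18.02 targets Seroria, not Corune; it does not apply.
Duty = €468,699.92 × 0% = €0.00.
Line 2 (5566.49.62, Corune, 1,268 kg, €252,344.68):
Base rate for 5566.49.62 is 24.5%.
Origin Corune qualifies under the Loria–Corune agreement and 5566.49.62 is covered: preferential rate 18% applies instead.
Duty = €252,344.68 × 18% = €45,422.04.
Line 3 (9636.82.22, Corune, 2,674 liters, €30,349.90):
Base rate for 9636.82.22 is 35%.
Origin Corune qualifies under the Loria–Corune agreement and 9636.82.22 is covered: preferential rate Free applies instead.
The additional-duty order on 9636.82.22 targets Seroria, not Corune; it does not apply.
Duty = €30,349.90 × 0% = €0.00.
Total = €0.00 + €45,422.04 + €0.00 = €45,422.04.

€45,422.04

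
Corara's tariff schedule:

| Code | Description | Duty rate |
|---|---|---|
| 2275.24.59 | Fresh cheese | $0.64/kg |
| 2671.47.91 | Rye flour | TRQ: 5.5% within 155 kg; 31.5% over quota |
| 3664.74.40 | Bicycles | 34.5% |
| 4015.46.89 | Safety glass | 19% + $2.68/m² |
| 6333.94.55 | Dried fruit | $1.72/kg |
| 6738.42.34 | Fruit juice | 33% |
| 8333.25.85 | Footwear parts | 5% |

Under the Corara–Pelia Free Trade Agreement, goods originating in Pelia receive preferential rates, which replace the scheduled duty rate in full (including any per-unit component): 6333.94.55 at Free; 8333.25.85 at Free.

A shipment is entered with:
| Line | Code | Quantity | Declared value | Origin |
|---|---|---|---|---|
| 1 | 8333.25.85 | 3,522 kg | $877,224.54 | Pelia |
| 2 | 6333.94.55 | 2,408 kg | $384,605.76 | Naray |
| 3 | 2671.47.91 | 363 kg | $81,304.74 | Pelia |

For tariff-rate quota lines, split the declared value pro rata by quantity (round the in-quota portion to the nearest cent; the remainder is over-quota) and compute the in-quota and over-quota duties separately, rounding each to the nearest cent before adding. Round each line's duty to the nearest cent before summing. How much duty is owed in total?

$20,726.36

Line 1 (8333.25.85, Pelia, 3,522 kg, $877,224.54):
Base rate for 8333.25.85 is 5%.
Origin Pelia qualifies under the Corara–Pelia agreement and 8333.25.85 is covered: preferential rate Free applies instead.
Duty = $877,224.54 × 0% = $0.00.
Line 2 (6333.94.55, Naray, 2,408 kg, $384,605.76):
Base rate for 6333.94.55 is $1.72/kg.
6333.94.55 has an FTA preferential rate, but origin Naray is not Pelia; base rate stands.
Duty = 2,408 × $1.72 = $4,141.76.
Line 3 (2671.47.91, Pelia, 363 kg, $81,304.74):
Code 2671.47.91 is under a tariff-rate quota (threshold 155 kg). In-quota: 155 kg at 5.5%; over-quota: 208 kg at 31.5%.
Pro-rata value split: in-quota = $81,304.74 × 155/363 = $34,716.90; over-quota = $81,304.74 − $34,716.90 = $46,587.84.
In-quota duty = $34,716.90 × 5.5% = $1,909.43. Over-quota duty = $46,587.84 × 31.5% = $14,675.17.
Line duty = $1,909.43 + $14,675.17 = $16,584.60.
Total = $0.00 + $4,141.76 + $16,584.60 = $20,726.36.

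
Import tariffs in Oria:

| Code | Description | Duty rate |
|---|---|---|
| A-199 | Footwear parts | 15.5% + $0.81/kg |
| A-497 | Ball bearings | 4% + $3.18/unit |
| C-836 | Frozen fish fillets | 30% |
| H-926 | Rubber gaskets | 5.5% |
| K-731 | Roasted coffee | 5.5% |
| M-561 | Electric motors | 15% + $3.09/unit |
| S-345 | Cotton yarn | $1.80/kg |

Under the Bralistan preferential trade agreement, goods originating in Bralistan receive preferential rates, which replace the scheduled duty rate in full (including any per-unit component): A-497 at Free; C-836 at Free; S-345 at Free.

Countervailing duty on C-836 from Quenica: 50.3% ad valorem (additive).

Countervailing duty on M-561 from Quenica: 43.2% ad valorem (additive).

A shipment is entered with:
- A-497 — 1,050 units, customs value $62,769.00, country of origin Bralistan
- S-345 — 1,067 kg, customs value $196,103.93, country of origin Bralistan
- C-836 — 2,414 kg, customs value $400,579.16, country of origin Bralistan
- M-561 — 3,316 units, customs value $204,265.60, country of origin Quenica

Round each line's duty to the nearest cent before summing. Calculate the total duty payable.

$129,129.02

Line 1 (A-497, Bralistan, 1,050 units, $62,769.00):
Base rate for A-497 is 4% + $3.18/unit.
Origin Bralistan qualifies under the Oria–Bralistan agreement and A-497 is covered: preferential rate Free applies instead.
Duty = $62,769.00 × 0% = $0.00.
Line 2 (S-345, Bralistan, 1,067 kg, $196,103.93):
Base rate for S-345 is $1.80/kg.
Origin Bralistan qualifies under the Oria–Bralistan agreement and S-345 is covered: preferential rate Free applies instead.
Duty = $196,103.93 × 0% = $0.00.
Line 3 (C-836, Bralistan, 2,414 kg, $400,579.16):
Base rate for C-836 is 30%.
Origin Bralistan qualifies under the Oria–Bralistan agreement and C-836 is covered: preferential rate Free applies instead.
The additional-duty order on C-836 targets Quenica, not Bralistan; it does not apply.
Duty = $400,579.16 × 0% = $0.00.
Line 4 (M-561, Quenica, 3,316 units, $204,265.60):
Base rate for M-561 is 15% + $3.09/unit.
Additional duty on M-561 from Quenica: +43.2%. Applied ad valorem rate: 15% + 43.2% = 58.2%.
Duty = $204,265.60 × 58.2% + 3,316 × $3.09 = $129,129.02.
Total = $0.00 + $0.00 + $0.00 + $129,129.02 = $129,129.02.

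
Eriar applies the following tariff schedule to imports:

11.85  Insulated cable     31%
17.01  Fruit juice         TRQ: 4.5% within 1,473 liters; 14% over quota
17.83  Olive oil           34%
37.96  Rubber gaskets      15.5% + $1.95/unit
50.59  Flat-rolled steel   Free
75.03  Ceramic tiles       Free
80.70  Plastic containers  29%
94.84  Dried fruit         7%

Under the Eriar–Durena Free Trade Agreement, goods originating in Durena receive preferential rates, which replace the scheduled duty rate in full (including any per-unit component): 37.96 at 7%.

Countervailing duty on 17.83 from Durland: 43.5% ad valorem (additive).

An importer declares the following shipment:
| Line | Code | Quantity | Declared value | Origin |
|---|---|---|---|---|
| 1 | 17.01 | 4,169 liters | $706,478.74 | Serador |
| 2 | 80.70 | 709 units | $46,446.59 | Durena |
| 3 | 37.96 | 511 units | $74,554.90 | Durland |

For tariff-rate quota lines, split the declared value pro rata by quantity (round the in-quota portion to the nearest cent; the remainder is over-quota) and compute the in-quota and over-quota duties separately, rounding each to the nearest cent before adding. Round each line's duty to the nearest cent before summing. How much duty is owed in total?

$101,215.61

Line 1 (17.01, Serador, 4,169 liters, $706,478.74):
Code 17.01 is under a tariff-rate quota (threshold 1,473 liters). In-quota: 1,473 liters at 4.5%; over-quota: 2,696 liters at 14%.
Pro-rata value split: in-quota = $706,478.74 × 1,473/4,169 = $249,614.58; over-quota = $706,478.74 − $249,614.58 = $456,864.16.
In-quota duty = $249,614.58 × 4.5% = $11,232.66. Over-quota duty = $456,864.16 × 14% = $63,960.98.
Line duty = $11,232.66 + $63,960.98 = $75,193.64.
Line 2 (80.70, Durena, 709 units, $46,446.59):
Base rate for 80.70 is 29%.
Origin Durena is the FTA partner but 80.70 is not on the preference list; base rate stands.
Duty = $46,446.59 × 29% = $13,469.51.
Line 3 (37.96, Durland, 511 units, $74,554.90):
Base rate for 37.96 is 15.5% + $1.95/unit.
37.96 has an FTA preferential rate, but origin Durland is not Durena; base rate stands.
Duty = $74,554.90 × 15.5% + 511 × $1.95 = $12,552.46.
Total = $75,193.64 + $13,469.51 + $12,552.46 = $101,215.61.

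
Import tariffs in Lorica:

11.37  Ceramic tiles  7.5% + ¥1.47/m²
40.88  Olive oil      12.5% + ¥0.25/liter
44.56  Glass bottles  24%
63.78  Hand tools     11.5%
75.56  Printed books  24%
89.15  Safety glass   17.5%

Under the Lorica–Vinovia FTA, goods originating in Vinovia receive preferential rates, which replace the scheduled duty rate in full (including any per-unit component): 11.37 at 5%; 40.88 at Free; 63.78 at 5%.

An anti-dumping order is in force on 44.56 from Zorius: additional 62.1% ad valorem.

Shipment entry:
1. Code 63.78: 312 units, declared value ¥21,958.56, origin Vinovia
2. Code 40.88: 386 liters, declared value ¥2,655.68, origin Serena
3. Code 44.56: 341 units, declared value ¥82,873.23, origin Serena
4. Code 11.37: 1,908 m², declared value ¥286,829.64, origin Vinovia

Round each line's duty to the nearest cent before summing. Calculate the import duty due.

Line 1 (63.78, Vinovia, 312 units, ¥21,958.56):
Base rate for 63.78 is 11.5%.
Origin Vinovia qualifies under the Lorica–Vinovia agreement and 63.78 is covered: preferential rate 5% applies instead.
Duty = ¥21,958.56 × 5% = ¥1,097.93.
Line 2 (40.88, Serena, 386 liters, ¥2,655.68):
Base rate for 40.88 is 12.5% + ¥0.25/liter.
40.88 has an FTA preferential rate, but origin Serena is not Vinovia; base rate stands.
Duty = ¥2,655.68 × 12.5% + 386 × ¥0.25 = ¥428.46.
Line 3 (44.56, Serena, 341 units, ¥82,873.23):
Base rate for 44.56 is 24%.
The additional-duty order on 44.56 targets Zorius, not Serena; it does not apply.
Duty = ¥82,873.23 × 24% = ¥19,889.58.
Line 4 (11.37, Vinovia, 1,908 m², ¥286,829.64):
Base rate for 11.37 is 7.5% + ¥1.47/m².
Origin Vinovia qualifies under the Lorica–Vinovia agreement and 11.37 is covered: preferential rate 5% applies instead.
Duty = ¥286,829.64 × 5% = ¥14,341.48.
Total = ¥1,097.93 + ¥428.46 + ¥19,889.58 + ¥14,341.48 = ¥35,757.45.

¥35,757.45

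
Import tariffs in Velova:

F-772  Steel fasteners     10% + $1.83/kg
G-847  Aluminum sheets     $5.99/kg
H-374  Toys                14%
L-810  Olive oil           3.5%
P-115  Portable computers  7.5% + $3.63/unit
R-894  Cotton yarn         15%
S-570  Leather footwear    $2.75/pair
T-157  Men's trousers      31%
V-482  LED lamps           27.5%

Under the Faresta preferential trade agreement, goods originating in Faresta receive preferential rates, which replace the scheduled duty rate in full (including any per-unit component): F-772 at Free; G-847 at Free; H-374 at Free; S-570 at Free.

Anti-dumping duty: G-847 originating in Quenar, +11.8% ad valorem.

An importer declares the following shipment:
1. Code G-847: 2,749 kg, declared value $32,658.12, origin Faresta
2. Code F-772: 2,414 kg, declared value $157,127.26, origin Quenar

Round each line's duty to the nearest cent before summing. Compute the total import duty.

Line 1 (G-847, Faresta, 2,749 kg, $32,658.12):
Base rate for G-847 is $5.99/kg.
Origin Faresta qualifies under the Velova–Faresta agreement and G-847 is covered: preferential rate Free applies instead.
The additional-duty order on G-847 targets Quenar, not Faresta; it does not apply.
Duty = $32,658.12 × 0% = $0.00.
Line 2 (F-772, Quenar, 2,414 kg, $157,127.26):
Base rate for F-772 is 10% + $1.83/kg.
F-772 has an FTA preferential rate, but origin Quenar is not Faresta; base rate stands.
Duty = $157,127.26 × 10% + 2,414 × $1.83 = $20,130.35.
Total = $0.00 + $20,130.35 = $20,130.35.

$20,130.35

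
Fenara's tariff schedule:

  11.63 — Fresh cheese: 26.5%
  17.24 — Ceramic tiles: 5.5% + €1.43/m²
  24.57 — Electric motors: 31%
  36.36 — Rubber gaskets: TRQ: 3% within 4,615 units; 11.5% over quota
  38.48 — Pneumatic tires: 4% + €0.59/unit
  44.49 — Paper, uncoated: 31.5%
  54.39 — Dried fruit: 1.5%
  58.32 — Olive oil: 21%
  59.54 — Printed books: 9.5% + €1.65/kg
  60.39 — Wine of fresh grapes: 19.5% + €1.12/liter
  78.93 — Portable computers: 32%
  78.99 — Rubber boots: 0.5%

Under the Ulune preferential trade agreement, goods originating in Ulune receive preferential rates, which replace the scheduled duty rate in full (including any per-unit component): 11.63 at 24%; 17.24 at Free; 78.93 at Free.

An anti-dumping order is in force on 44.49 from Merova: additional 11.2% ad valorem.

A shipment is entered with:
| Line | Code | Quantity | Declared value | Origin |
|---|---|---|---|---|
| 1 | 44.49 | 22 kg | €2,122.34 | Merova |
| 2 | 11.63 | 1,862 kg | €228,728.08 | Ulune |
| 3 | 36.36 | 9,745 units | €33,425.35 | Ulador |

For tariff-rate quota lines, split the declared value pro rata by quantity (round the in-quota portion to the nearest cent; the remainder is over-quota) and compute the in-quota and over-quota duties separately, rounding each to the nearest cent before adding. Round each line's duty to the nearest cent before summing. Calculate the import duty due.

€58,299.39

Line 1 (44.49, Merova, 22 kg, €2,122.34):
Base rate for 44.49 is 31.5%.
Additional duty on 44.49 from Merova: +11.2%. Applied ad valorem rate: 31.5% + 11.2% = 42.7%.
Duty = €2,122.34 × 42.7% = €906.24.
Line 2 (11.63, Ulune, 1,862 kg, €228,728.08):
Base rate for 11.63 is 26.5%.
Origin Ulune qualifies under the Fenara–Ulune agreement and 11.63 is covered: preferential rate 24% applies instead.
Duty = €228,728.08 × 24% = €54,894.74.
Line 3 (36.36, Ulador, 9,745 units, €33,425.35):
Code 36.36 is under a tariff-rate quota (threshold 4,615 units). In-quota: 4,615 units at 3%; over-quota: 5,130 units at 11.5%.
Pro-rata value split: in-quota = €33,425.35 × 4,615/9,745 = €15,829.45; over-quota = €33,425.35 − €15,829.45 = €17,595.90.
In-quota duty = €15,829.45 × 3% = €474.88. Over-quota duty = €17,595.90 × 11.5% = €2,023.53.
Line duty = €474.88 + €2,023.53 = €2,498.41.
Total = €906.24 + €54,894.74 + €2,498.41 = €58,299.39.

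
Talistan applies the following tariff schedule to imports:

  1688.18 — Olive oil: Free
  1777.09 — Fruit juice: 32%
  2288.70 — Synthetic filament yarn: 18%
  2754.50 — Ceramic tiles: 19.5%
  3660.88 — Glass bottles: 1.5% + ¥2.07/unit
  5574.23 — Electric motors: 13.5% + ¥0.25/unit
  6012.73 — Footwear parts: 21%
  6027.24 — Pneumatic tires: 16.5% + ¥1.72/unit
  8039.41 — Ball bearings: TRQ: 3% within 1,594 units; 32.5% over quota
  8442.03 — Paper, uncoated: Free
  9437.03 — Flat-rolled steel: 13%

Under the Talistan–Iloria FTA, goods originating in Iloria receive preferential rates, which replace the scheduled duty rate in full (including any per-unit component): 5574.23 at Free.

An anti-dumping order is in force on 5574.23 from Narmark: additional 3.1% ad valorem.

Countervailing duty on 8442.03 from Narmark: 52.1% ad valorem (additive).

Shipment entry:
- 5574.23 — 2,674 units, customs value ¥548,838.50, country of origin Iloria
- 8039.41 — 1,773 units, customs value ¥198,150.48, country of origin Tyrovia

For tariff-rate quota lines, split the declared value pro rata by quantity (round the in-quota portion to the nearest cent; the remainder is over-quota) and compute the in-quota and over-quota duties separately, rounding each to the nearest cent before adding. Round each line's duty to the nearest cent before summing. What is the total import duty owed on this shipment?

¥11,846.00

Line 1 (5574.23, Iloria, 2,674 units, ¥548,838.50):
Base rate for 5574.23 is 13.5% + ¥0.25/unit.
Origin Iloria qualifies under the Talistan–Iloria agreement and 5574.23 is covered: preferential rate Free applies instead.
The additional-duty order on 5574.23 targets Narmark, not Iloria; it does not apply.
Duty = ¥548,838.50 × 0% = ¥0.00.
Line 2 (8039.41, Tyrovia, 1,773 units, ¥198,150.48):
Code 8039.41 is under a tariff-rate quota (threshold 1,594 units). In-quota: 1,594 units at 3%; over-quota: 179 units at 32.5%.
Pro-rata value split: in-quota = ¥198,150.48 × 1,594/1,773 = ¥178,145.44; over-quota = ¥198,150.48 − ¥178,145.44 = ¥20,005.04.
In-quota duty = ¥178,145.44 × 3% = ¥5,344.36. Over-quota duty = ¥20,005.04 × 32.5% = ¥6,501.64.
Line duty = ¥5,344.36 + ¥6,501.64 = ¥11,846.00.
Total = ¥0.00 + ¥11,846.00 = ¥11,846.00.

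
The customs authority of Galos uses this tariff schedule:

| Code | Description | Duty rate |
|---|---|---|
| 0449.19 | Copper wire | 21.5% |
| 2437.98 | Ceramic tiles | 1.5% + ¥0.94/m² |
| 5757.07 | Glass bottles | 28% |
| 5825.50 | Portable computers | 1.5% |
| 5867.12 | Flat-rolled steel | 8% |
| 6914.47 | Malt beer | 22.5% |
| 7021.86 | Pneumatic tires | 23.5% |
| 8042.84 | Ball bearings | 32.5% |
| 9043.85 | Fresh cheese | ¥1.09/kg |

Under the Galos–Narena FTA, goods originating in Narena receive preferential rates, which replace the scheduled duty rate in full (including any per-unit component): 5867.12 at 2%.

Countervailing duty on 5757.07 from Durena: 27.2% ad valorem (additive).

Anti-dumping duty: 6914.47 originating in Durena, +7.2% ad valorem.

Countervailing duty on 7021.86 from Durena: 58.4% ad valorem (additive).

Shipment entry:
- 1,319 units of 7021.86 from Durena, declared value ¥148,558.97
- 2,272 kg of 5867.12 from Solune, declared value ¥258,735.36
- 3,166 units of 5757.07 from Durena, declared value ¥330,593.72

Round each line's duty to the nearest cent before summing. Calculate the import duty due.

Line 1 (7021.86, Durena, 1,319 units, ¥148,558.97):
Base rate for 7021.86 is 23.5%.
Additional duty on 7021.86 from Durena: +58.4%. Applied ad valorem rate: 23.5% + 58.4% = 81.9%.
Duty = ¥148,558.97 × 81.9% = ¥121,669.80.
Line 2 (5867.12, Solune, 2,272 kg, ¥258,735.36):
Base rate for 5867.12 is 8%.
5867.12 has an FTA preferential rate, but origin Solune is not Narena; base rate stands.
Duty = ¥258,735.36 × 8% = ¥20,698.83.
Line 3 (5757.07, Durena, 3,166 units, ¥330,593.72):
Base rate for 5757.07 is 28%.
Additional duty on 5757.07 from Durena: +27.2%. Applied ad valorem rate: 28% + 27.2% = 55.2%.
Duty = ¥330,593.72 × 55.2% = ¥182,487.73.
Total = ¥121,669.80 + ¥20,698.83 + ¥182,487.73 = ¥324,856.36.

¥324,856.36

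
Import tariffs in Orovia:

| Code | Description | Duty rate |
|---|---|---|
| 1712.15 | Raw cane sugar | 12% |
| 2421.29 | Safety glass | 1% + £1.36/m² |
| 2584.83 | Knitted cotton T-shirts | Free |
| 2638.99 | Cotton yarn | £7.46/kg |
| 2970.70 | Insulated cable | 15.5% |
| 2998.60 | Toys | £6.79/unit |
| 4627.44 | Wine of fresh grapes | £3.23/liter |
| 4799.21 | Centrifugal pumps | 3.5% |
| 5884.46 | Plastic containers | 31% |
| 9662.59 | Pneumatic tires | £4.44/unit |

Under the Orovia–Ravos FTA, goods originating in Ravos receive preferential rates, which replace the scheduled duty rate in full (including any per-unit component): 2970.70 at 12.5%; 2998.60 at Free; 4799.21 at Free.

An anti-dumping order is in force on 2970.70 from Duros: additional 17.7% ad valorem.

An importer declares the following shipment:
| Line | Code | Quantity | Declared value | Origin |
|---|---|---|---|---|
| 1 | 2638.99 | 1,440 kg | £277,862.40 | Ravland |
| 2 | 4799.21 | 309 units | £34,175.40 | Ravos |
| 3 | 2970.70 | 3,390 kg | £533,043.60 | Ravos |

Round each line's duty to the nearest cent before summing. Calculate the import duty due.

£77,372.85

Line 1 (2638.99, Ravland, 1,440 kg, £277,862.40):
Base rate for 2638.99 is £7.46/kg.
Duty = 1,440 × £7.46 = £10,742.40.
Line 2 (4799.21, Ravos, 309 units, £34,175.40):
Base rate for 4799.21 is 3.5%.
Origin Ravos qualifies under the Orovia–Ravos agreement and 4799.21 is covered: preferential rate Free applies instead.
Duty = £34,175.40 × 0% = £0.00.
Line 3 (2970.70, Ravos, 3,390 kg, £533,043.60):
Base rate for 2970.70 is 15.5%.
Origin Ravos qualifies under the Orovia–Ravos agreement and 2970.70 is covered: preferential rate 12.5% applies instead.
The additional-duty order on 2970.70 targets Duros, not Ravos; it does not apply.
Duty = £533,043.60 × 12.5% = £66,630.45.
Total = £10,742.40 + £0.00 + £66,630.45 = £77,372.85.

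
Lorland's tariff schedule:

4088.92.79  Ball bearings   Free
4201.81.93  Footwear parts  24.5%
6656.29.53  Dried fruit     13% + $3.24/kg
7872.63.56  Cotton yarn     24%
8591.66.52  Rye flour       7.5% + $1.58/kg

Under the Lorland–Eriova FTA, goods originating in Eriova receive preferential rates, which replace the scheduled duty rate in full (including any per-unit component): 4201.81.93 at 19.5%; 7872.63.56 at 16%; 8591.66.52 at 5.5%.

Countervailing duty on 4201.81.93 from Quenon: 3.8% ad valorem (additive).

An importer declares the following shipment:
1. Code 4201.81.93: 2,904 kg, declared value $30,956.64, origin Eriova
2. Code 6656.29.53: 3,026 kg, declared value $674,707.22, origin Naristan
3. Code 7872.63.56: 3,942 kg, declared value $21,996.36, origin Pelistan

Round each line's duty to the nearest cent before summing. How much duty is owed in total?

Line 1 (4201.81.93, Eriova, 2,904 kg, $30,956.64):
Base rate for 4201.81.93 is 24.5%.
Origin Eriova qualifies under the Lorland–Eriova agreement and 4201.81.93 is covered: preferential rate 19.5% applies instead.
The additional-duty order on 4201.81.93 targets Quenon, not Eriova; it does not apply.
Duty = $30,956.64 × 19.5% = $6,036.54.
Line 2 (6656.29.53, Naristan, 3,026 kg, $674,707.22):
Base rate for 6656.29.53 is 13% + $3.24/kg.
Duty = $674,707.22 × 13% + 3,026 × $3.24 = $97,516.18.
Line 3 (7872.63.56, Pelistan, 3,942 kg, $21,996.36):
Base rate for 7872.63.56 is 24%.
7872.63.56 has an FTA preferential rate, but origin Pelistan is not Eriova; base rate stands.
Duty = $21,996.36 × 24% = $5,279.13.
Total = $6,036.54 + $97,516.18 + $5,279.13 = $108,831.85.

$108,831.85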